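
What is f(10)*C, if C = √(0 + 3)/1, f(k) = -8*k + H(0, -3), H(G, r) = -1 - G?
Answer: -81*√3 ≈ -140.30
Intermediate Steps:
f(k) = -1 - 8*k (f(k) = -8*k + (-1 - 1*0) = -8*k + (-1 + 0) = -8*k - 1 = -1 - 8*k)
C = √3 (C = √3*1 = √3 ≈ 1.7320)
f(10)*C = (-1 - 8*10)*√3 = (-1 - 80)*√3 = -81*√3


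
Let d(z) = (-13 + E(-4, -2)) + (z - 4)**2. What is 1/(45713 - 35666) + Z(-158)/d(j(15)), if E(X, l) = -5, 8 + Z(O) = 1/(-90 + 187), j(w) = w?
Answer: -7776434/100379577 ≈ -0.077470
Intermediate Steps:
Z(O) = -775/97 (Z(O) = -8 + 1/(-90 + 187) = -8 + 1/97 = -775/97)
d(z) = -18 + (-4 + z)**2 (d(z) = (-13 - 5) + (z - 4)**2 = -18 + (-4 + z)**2)
1/(45713 - 35666) + Z(-158)/d(j(15)) = 1/(45713 - 35666) - 775/(97*(-18 + (-4 + 15)**2)) = 1/10047 - 775/(97*(-18 + 11**2)) = 1/10047 - 775/(97*(-18 + 121)) = 1/10047 - 775/97/103 = 1/10047 - 775/97*1/103 = 1/10047 - 775/9991 = -7776434/100379577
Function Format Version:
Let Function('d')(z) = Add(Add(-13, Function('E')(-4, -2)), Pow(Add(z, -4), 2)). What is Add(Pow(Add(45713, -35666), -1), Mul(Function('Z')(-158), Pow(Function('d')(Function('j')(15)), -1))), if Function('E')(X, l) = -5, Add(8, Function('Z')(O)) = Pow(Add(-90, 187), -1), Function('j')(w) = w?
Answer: Rational(-7776434, 100379577) ≈ -0.077470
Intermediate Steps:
Function('Z')(O) = Rational(-775, 97) (Function('Z')(O) = Add(-8, Pow(Add(-90, 187), -1)) = Add(-8, Pow(97, -1)) = Add(-8, Rational(1, 97)) = Rational(-775, 97))
Function('d')(z) = Add(-18, Pow(Add(-4, z), 2)) (Function('d')(z) = Add(Add(-13, -5), Pow(Add(z, -4), 2)) = Add(-18, Pow(Add(-4, z), 2)))
Add(Pow(Add(45713, -35666), -1), Mul(Function('Z')(-158), Pow(Function('d')(Function('j')(15)), -1))) = Add(Pow(Add(45713, -35666), -1), Mul(Rational(-775, 97), Pow(Add(-18, Pow(Add(-4, 15), 2)), -1))) = Add(Pow(10047, -1), Mul(Rational(-775, 97), Pow(Add(-18, Pow(11, 2)), -1))) = Add(Rational(1, 10047), Mul(Rational(-775, 97), Pow(Add(-18, 121), -1))) = Add(Rational(1, 10047), Mul(Rational(-775, 97), Pow(103, -1))) = Add(Rational(1, 10047), Mul(Rational(-775, 97), Rational(1, 103))) = Add(Rational(1, 10047), Rational(-775, 9991)) = Rational(-7776434, 100379577)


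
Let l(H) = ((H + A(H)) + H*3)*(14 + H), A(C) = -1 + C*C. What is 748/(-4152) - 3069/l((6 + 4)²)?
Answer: -18739292/102544539 ≈ -0.18274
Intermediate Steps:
A(C) = -1 + C²
l(H) = (14 + H)*(-1 + H² + 4*H) (l(H) = ((H + (-1 + H²)) + H*3)*(14 + H) = ((-1 + H + H²) + 3*H)*(14 + H) = (-1 + H² + 4*H)*(14 + H) = (14 + H)*(-1 + H² + 4*H))
748/(-4152) - 3069/l((6 + 4)²) = 748/(-4152) - 3069/(-14 + ((6 + 4)²)³ + 18*((6 + 4)²)² + 55*(6 + 4)²) = 748*(-1/4152) - 3069/(-14 + (10²)³ + 18*(10²)² + 55*10²) = -187/1038 - 3069/(-14 + 100³ + 18*100² + 55*100) = -187/1038 - 3069/(-14 + 1000000 + 18*10000 + 5500) = -187/1038 - 3069/(-14 + 1000000 + 180000 + 5500) = -187/1038 - 3069/1185486 = -187/1038 - 3069*1/1185486 = -187/1038 - 1023/395162 = -18739292/102544539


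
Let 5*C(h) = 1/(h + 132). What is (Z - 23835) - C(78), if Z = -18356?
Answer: -44300551/1050 ≈ -42191.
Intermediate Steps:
C(h) = 1/(5*(132 + h)) (C(h) = 1/(5*(h + 132)) = 1/(5*(132 + h)))
(Z - 23835) - C(78) = (-18356 - 23835) - 1/(5*(132 + 78)) = -42191 - 1/(5*210) = -42191 - 1*1/1050 = -42191 - 1/1050 = -44300551/1050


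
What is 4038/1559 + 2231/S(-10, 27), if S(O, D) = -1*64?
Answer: -3219697/99776 ≈ -32.269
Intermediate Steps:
S(O, D) = -64
4038/1559 + 2231/S(-10, 27) = 4038/1559 + 2231/(-64) = 4038*(1/1559) + 2231*(-1/64) = 4038/1559 - 2231/64 = -3219697/99776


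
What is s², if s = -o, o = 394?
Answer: 155236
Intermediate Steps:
s = -394 (s = -1*394 = -394)
s² = (-394)² = 155236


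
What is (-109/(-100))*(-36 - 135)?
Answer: -18639/100 ≈ -186.39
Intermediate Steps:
(-109/(-100))*(-36 - 135) = -109*(-1/100)*(-171) = (109/100)*(-171) = -18639/100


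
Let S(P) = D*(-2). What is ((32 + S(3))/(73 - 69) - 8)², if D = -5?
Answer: 25/4 ≈ 6.2500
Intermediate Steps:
S(P) = 10 (S(P) = -5*(-2) = 10)
((32 + S(3))/(73 - 69) - 8)² = ((32 + 10)/(73 - 69) - 8)² = (42/4 - 8)² = (42*(¼) - 8)² = (21/2 - 8)² = (5/2)² = 25/4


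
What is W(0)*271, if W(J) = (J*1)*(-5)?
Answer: 0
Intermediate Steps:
W(J) = -5*J (W(J) = J*(-5) = -5*J)
W(0)*271 = -5*0*271 = 0*271 = 0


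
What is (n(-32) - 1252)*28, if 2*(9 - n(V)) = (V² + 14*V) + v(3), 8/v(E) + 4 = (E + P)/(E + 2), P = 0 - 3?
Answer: -42840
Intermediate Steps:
P = -3
v(E) = 8/(-4 + (-3 + E)/(2 + E)) (v(E) = 8/(-4 + (E - 3)/(E + 2)) = 8/(-4 + (-3 + E)/(2 + E)))
n(V) = 10 - 7*V - V²/2 (n(V) = 9 - ((V² + 14*V) + 8*(-2 - 1*3)/(11 + 3*3))/2 = 9 - ((V² + 14*V) + 8*(-2 - 3)/(11 + 9))/2 = 9 - ((V² + 14*V) + 8*(-5)/20)/2 = 9 - ((V² + 14*V) + 8*(1/20)*(-5))/2 = 9 - ((V² + 14*V) - 2)/2 = 9 - (-2 + V² + 14*V)/2 = 9 + (1 - 7*V - V²/2) = 10 - 7*V - V²/2)
(n(-32) - 1252)*28 = ((10 - 7*(-32) - ½*(-32)²) - 1252)*28 = ((10 + 224 - ½*1024) - 1252)*28 = ((10 + 224 - 512) - 1252)*28 = (-278 - 1252)*28 = -1530*28 = -42840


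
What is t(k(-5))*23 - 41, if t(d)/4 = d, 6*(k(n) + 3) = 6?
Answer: -225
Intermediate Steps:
k(n) = -2 (k(n) = -3 + (⅙)*6 = -3 + 1 = -2)
t(d) = 4*d
t(k(-5))*23 - 41 = (4*(-2))*23 - 41 = -8*23 - 41 = -184 - 41 = -225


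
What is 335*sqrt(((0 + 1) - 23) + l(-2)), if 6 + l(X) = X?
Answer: 335*I*sqrt(30) ≈ 1834.9*I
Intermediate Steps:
l(X) = -6 + X
335*sqrt(((0 + 1) - 23) + l(-2)) = 335*sqrt(((0 + 1) - 23) + (-6 - 2)) = 335*sqrt((1 - 23) - 8) = 335*sqrt(-22 - 8) = 335*sqrt(-30) = 335*(I*sqrt(30)) = 335*I*sqrt(30)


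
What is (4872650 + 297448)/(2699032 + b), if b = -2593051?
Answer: 1723366/35327 ≈ 48.783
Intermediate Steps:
(4872650 + 297448)/(2699032 + b) = (4872650 + 297448)/(2699032 - 2593051) = 5170098/105981 = 5170098*(1/105981) = 1723366/35327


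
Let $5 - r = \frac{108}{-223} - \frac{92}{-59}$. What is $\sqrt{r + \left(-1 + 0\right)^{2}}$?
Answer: $\frac{\sqrt{852547286}}{13157} \approx 2.2192$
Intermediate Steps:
$r = \frac{51641}{13157}$ ($r = 5 - \left(\frac{108}{-223} - \frac{92}{-59}\right) = 5 - \left(108 \left(- \frac{1}{223}\right) - - \frac{92}{59}\right) = 5 - \left(- \frac{108}{223} + \frac{92}{59}\right) = 5 - \frac{14144}{13157} = \frac{51641}{13157} \approx 3.925$)
$\sqrt{r + \left(-1 + 0\right)^{2}} = \sqrt{\frac{51641}{13157} + \left(-1 + 0\right)^{2}} = \sqrt{\frac{51641}{13157} + \left(-1\right)^{2}} = \sqrt{\frac{51641}{13157} + 1} = \sqrt{\frac{64798}{13157}} = \frac{\sqrt{852547286}}{13157}$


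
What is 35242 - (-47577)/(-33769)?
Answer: 1190039521/33769 ≈ 35241.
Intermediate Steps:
35242 - (-47577)/(-33769) = 35242 - (-47577)*(-1)/33769 = 35242 - 1*47577/33769 = 35242 - 47577/33769 = 1190039521/33769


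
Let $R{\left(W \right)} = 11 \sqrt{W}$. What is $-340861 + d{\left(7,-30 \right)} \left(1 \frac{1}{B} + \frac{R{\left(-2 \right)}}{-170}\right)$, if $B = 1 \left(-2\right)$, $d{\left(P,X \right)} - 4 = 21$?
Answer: $- \frac{681747}{2} - \frac{55 i \sqrt{2}}{34} \approx -3.4087 \cdot 10^{5} - 2.2877 i$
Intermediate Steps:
$d{\left(P,X \right)} = 25$ ($d{\left(P,X \right)} = 4 + 21 = 25$)
$B = -2$
$-340861 + d{\left(7,-30 \right)} \left(1 \frac{1}{B} + \frac{R{\left(-2 \right)}}{-170}\right) = -340861 + 25 \left(1 \frac{1}{-2} + \frac{11 \sqrt{-2}}{-170}\right) = -340861 + 25 \left(1 \left(- \frac{1}{2}\right) + 11 i \sqrt{2} \left(- \frac{1}{170}\right)\right) = -340861 + 25 \left(- \frac{1}{2} + 11 i \sqrt{2} \left(- \frac{1}{170}\right)\right) = -340861 + 25 \left(- \frac{1}{2} - \frac{11 i \sqrt{2}}{170}\right) = -340861 - \left(\frac{25}{2} + \frac{55 i \sqrt{2}}{34}\right) = - \frac{681747}{2} - \frac{55 i \sqrt{2}}{34}$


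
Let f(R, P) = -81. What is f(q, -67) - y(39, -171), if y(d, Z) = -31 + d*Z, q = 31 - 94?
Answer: 6619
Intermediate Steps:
q = -63
y(d, Z) = -31 + Z*d
f(q, -67) - y(39, -171) = -81 - (-31 - 171*39) = -81 - (-31 - 6669) = -81 - 1*(-6700) = -81 + 6700 = 6619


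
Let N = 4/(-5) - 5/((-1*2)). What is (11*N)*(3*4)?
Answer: 1122/5 ≈ 224.40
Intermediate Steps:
N = 17/10 (N = 4*(-1/5) - 5/(-2) = -4/5 - 5*(-1/2) = -4/5 + 5/2 = 17/10 ≈ 1.7000)
(11*N)*(3*4) = (11*(17/10))*(3*4) = (187/10)*12 = 1122/5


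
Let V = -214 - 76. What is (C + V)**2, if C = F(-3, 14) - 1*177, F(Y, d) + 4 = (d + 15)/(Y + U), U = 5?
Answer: 833569/4 ≈ 2.0839e+5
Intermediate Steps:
F(Y, d) = -4 + (15 + d)/(5 + Y) (F(Y, d) = -4 + (d + 15)/(Y + 5) = -4 + (15 + d)/(5 + Y))
V = -290
C = -333/2 (C = (-5 + 14 - 4*(-3))/(5 - 3) - 1*177 = (-5 + 14 + 12)/2 - 177 = (1/2)*21 - 177 = 21/2 - 177 = -333/2 ≈ -166.50)
(C + V)**2 = (-333/2 - 290)**2 = (-913/2)**2 = 833569/4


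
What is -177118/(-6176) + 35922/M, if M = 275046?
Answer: 4078120975/141557008 ≈ 28.809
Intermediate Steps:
-177118/(-6176) + 35922/M = -177118/(-6176) + 35922/275046 = -177118*(-1/6176) + 35922*(1/275046) = 88559/3088 + 5987/45841 = 4078120975/141557008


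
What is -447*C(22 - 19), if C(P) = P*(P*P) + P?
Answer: -13410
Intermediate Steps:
C(P) = P + P³ (C(P) = P*P² + P = P³ + P = P + P³)
-447*C(22 - 19) = -447*((22 - 19) + (22 - 19)³) = -447*(3 + 3³) = -447*(3 + 27) = -447*30 = -13410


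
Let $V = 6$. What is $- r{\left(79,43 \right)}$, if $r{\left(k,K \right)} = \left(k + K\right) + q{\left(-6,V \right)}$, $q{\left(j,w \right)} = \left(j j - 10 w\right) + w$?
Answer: $-104$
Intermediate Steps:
$q{\left(j,w \right)} = j^{2} - 9 w$ ($q{\left(j,w \right)} = \left(j^{2} - 10 w\right) + w = j^{2} - 9 w$)
$r{\left(k,K \right)} = -18 + K + k$ ($r{\left(k,K \right)} = \left(k + K\right) + \left(\left(-6\right)^{2} - 54\right) = \left(K + k\right) + \left(36 - 54\right) = \left(K + k\right) - 18 = -18 + K + k$)
$- r{\left(79,43 \right)} = - (-18 + 43 + 79) = \left(-1\right) 104 = -104$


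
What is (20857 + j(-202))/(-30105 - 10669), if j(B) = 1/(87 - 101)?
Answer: -291997/570836 ≈ -0.51153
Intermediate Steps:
j(B) = -1/14 (j(B) = 1/(-14) = -1/14)
(20857 + j(-202))/(-30105 - 10669) = (20857 - 1/14)/(-30105 - 10669) = (291997/14)/(-40774) = (291997/14)*(-1/40774) = -291997/570836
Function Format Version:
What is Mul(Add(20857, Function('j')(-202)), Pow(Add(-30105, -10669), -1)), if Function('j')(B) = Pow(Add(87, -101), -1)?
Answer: Rational(-291997, 570836) ≈ -0.51153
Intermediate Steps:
Function('j')(B) = Rational(-1, 14) (Function('j')(B) = Pow(-14, -1) = Rational(-1, 14))
Mul(Add(20857, Function('j')(-202)), Pow(Add(-30105, -10669), -1)) = Mul(Add(20857, Rational(-1, 14)), Pow(Add(-30105, -10669), -1)) = Mul(Rational(291997, 14), Pow(-40774, -1)) = Mul(Rational(291997, 14), Rational(-1, 40774)) = Rational(-291997, 570836)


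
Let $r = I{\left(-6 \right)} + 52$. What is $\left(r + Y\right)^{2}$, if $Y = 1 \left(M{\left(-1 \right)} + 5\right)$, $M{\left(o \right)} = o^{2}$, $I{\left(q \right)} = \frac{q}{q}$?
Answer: $3481$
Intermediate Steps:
$I{\left(q \right)} = 1$
$r = 53$ ($r = 1 + 52 = 53$)
$Y = 6$ ($Y = 1 \left(\left(-1\right)^{2} + 5\right) = 1 \left(1 + 5\right) = 1 \cdot 6 = 6$)
$\left(r + Y\right)^{2} = \left(53 + 6\right)^{2} = 59^{2} = 3481$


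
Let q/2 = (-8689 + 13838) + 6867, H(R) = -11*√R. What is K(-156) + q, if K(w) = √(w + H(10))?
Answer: 24032 + √(-156 - 11*√10) ≈ 24032.0 + 13.813*I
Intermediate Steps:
q = 24032 (q = 2*((-8689 + 13838) + 6867) = 2*(5149 + 6867) = 2*12016 = 24032)
K(w) = √(w - 11*√10)
K(-156) + q = √(-156 - 11*√10) + 24032 = 24032 + √(-156 - 11*√10)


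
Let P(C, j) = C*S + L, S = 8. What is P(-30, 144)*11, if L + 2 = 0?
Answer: -2662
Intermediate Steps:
L = -2 (L = -2 + 0 = -2)
P(C, j) = -2 + 8*C (P(C, j) = C*8 - 2 = 8*C - 2 = -2 + 8*C)
P(-30, 144)*11 = (-2 + 8*(-30))*11 = (-2 - 240)*11 = -242*11 = -2662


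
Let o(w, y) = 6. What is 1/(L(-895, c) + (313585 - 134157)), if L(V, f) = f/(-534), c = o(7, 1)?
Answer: 89/15969091 ≈ 5.5733e-6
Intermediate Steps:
c = 6
L(V, f) = -f/534 (L(V, f) = f*(-1/534) = -f/534)
1/(L(-895, c) + (313585 - 134157)) = 1/(-1/534*6 + (313585 - 134157)) = 1/(-1/89 + 179428) = 1/(15969091/89) = 89/15969091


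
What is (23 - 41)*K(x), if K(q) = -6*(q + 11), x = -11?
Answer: 0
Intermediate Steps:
K(q) = -66 - 6*q (K(q) = -6*(11 + q) = -66 - 6*q)
(23 - 41)*K(x) = (23 - 41)*(-66 - 6*(-11)) = -18*(-66 + 66) = -18*0 = 0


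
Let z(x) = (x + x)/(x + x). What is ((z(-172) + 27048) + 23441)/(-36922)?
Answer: -25245/18461 ≈ -1.3675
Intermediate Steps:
z(x) = 1 (z(x) = (2*x)/((2*x)) = (2*x)*(1/(2*x)) = 1)
((z(-172) + 27048) + 23441)/(-36922) = ((1 + 27048) + 23441)/(-36922) = (27049 + 23441)*(-1/36922) = 50490*(-1/36922) = -25245/18461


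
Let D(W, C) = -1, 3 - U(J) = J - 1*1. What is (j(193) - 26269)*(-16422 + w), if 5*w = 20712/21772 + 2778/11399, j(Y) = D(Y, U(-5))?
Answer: 26766087159528876/62044757 ≈ 4.3140e+8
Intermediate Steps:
U(J) = 4 - J (U(J) = 3 - (J - 1*1) = 3 - (J - 1) = 3 - (-1 + J) = 3 + (1 - J) = 4 - J)
j(Y) = -1
w = 74144676/310223785 (w = (20712/21772 + 2778/11399)/5 = (20712*(1/21772) + 2778*(1/11399))/5 = (5178/5443 + 2778/11399)/5 = (1/5)*(74144676/62044757) = 74144676/310223785 ≈ 0.23900)
(j(193) - 26269)*(-16422 + w) = (-1 - 26269)*(-16422 + 74144676/310223785) = -26270*(-5094420852594/310223785) = 26766087159528876/62044757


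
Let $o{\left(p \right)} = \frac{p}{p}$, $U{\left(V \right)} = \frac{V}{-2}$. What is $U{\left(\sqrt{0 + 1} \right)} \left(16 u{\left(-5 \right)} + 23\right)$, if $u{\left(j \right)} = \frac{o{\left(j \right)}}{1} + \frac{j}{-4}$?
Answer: $- \frac{59}{2} \approx -29.5$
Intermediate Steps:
$U{\left(V \right)} = - \frac{V}{2}$ ($U{\left(V \right)} = V \left(- \frac{1}{2}\right) = - \frac{V}{2}$)
$o{\left(p \right)} = 1$
$u{\left(j \right)} = 1 - \frac{j}{4}$ ($u{\left(j \right)} = 1 \cdot 1^{-1} + \frac{j}{-4} = 1 \cdot 1 + j \left(- \frac{1}{4}\right) = 1 - \frac{j}{4}$)
$U{\left(\sqrt{0 + 1} \right)} \left(16 u{\left(-5 \right)} + 23\right) = - \frac{\sqrt{0 + 1}}{2} \left(16 \left(1 - - \frac{5}{4}\right) + 23\right) = - \frac{\sqrt{1}}{2} \left(16 \left(1 + \frac{5}{4}\right) + 23\right) = \left(- \frac{1}{2}\right) 1 \left(16 \cdot \frac{9}{4} + 23\right) = - \frac{36 + 23}{2} = \left(- \frac{1}{2}\right) 59 = - \frac{59}{2}$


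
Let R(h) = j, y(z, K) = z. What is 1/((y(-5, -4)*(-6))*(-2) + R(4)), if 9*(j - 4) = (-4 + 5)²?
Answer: -9/503 ≈ -0.017893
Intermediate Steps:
j = 37/9 (j = 4 + (-4 + 5)²/9 = 4 + (⅑)*1² = 4 + (⅑)*1 = 4 + ⅑ = 37/9 ≈ 4.1111)
R(h) = 37/9
1/((y(-5, -4)*(-6))*(-2) + R(4)) = 1/(-5*(-6)*(-2) + 37/9) = 1/(30*(-2) + 37/9) = 1/(-60 + 37/9) = 1/(-503/9) = -9/503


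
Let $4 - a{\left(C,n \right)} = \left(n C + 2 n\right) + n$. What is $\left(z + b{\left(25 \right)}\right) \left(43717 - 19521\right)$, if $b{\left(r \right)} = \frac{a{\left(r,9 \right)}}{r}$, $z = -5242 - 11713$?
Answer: $- \frac{10262080108}{25} \approx -4.1048 \cdot 10^{8}$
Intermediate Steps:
$z = -16955$ ($z = -5242 - 11713 = -16955$)
$a{\left(C,n \right)} = 4 - 3 n - C n$ ($a{\left(C,n \right)} = 4 - \left(\left(n C + 2 n\right) + n\right) = 4 - \left(\left(C n + 2 n\right) + n\right) = 4 - \left(\left(2 n + C n\right) + n\right) = 4 - \left(3 n + C n\right) = 4 - 3 n - C n$)
$b{\left(r \right)} = \frac{-23 - 9 r}{r}$ ($b{\left(r \right)} = \frac{4 - 27 - r 9}{r} = \frac{4 - 27 - 9 r}{r} = \frac{-23 - 9 r}{r}$)
$\left(z + b{\left(25 \right)}\right) \left(43717 - 19521\right) = \left(-16955 - \left(9 + \frac{23}{25}\right)\right) \left(43717 - 19521\right) = \left(-16955 - \frac{248}{25}\right) 24196 = \left(- \frac{424123}{25}\right) 24196 = - \frac{10262080108}{25}$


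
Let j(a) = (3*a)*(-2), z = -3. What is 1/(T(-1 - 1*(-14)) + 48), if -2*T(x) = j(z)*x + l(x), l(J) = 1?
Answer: -2/139 ≈ -0.014388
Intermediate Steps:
j(a) = -6*a
T(x) = -½ - 9*x (T(x) = -((-6*(-3))*x + 1)/2 = -(18*x + 1)/2 = -(1 + 18*x)/2 = -½ - 9*x)
1/(T(-1 - 1*(-14)) + 48) = 1/((-½ - 9*(-1 - 1*(-14))) + 48) = 1/((-½ - 9*(-1 + 14)) + 48) = 1/((-½ - 9*13) + 48) = 1/((-½ - 117) + 48) = 1/(-235/2 + 48) = 1/(-139/2) = -2/139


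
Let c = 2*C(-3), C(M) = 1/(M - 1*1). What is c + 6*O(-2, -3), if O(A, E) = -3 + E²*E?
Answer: -361/2 ≈ -180.50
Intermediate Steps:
C(M) = 1/(-1 + M) (C(M) = 1/(M - 1) = 1/(-1 + M))
O(A, E) = -3 + E³
c = -½ (c = 2/(-1 - 3) = 2/(-4) = 2*(-¼) = -½ ≈ -0.50000)
c + 6*O(-2, -3) = -½ + 6*(-3 + (-3)³) = -½ + 6*(-3 - 27) = -½ + 6*(-30) = -½ - 180 = -361/2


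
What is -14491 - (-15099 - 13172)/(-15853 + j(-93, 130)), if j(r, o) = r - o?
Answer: -232985587/16076 ≈ -14493.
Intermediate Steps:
-14491 - (-15099 - 13172)/(-15853 + j(-93, 130)) = -14491 - (-15099 - 13172)/(-15853 + (-93 - 1*130)) = -14491 - (-28271)/(-15853 + (-93 - 130)) = -14491 - (-28271)/(-15853 - 223) = -14491 - (-28271)/(-16076) = -14491 - (-28271)*(-1)/16076 = -14491 - 1*28271/16076 = -14491 - 28271/16076 = -232985587/16076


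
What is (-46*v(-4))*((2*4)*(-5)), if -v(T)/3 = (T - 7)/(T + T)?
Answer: -7590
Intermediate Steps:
v(T) = -3*(-7 + T)/(2*T) (v(T) = -3*(T - 7)/(T + T) = -3*(-7 + T)/(2*T))
(-46*v(-4))*((2*4)*(-5)) = (-69*(7 - 1*(-4))/(-4))*((2*4)*(-5)) = (-69*(-1)*(7 + 4)/4)*(8*(-5)) = -69*(-1)*11/4*(-40) = -46*(-33/8)*(-40) = (759/4)*(-40) = -7590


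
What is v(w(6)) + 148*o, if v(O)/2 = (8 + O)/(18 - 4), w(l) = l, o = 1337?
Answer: 197878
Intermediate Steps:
v(O) = 8/7 + O/7 (v(O) = 2*((8 + O)/(18 - 4)) = 2*((8 + O)/14) = 2*((8 + O)*(1/14)) = 2*(4/7 + O/14) = 8/7 + O/7)
v(w(6)) + 148*o = (8/7 + (1/7)*6) + 148*1337 = (8/7 + 6/7) + 197876 = 2 + 197876 = 197878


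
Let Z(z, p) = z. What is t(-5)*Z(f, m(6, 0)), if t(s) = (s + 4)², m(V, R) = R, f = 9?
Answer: 9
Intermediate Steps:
t(s) = (4 + s)²
t(-5)*Z(f, m(6, 0)) = (4 - 5)²*9 = (-1)²*9 = 1*9 = 9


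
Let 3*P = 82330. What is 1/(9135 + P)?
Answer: 3/109735 ≈ 2.7339e-5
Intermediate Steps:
P = 82330/3 (P = (1/3)*82330 = 82330/3 ≈ 27443.)
1/(9135 + P) = 1/(9135 + 82330/3) = 1/(109735/3) = 3/109735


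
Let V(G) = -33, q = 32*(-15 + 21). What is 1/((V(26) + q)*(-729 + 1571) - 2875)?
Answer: 1/131003 ≈ 7.6334e-6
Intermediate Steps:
q = 192 (q = 32*6 = 192)
1/((V(26) + q)*(-729 + 1571) - 2875) = 1/((-33 + 192)*(-729 + 1571) - 2875) = 1/(159*842 - 2875) = 1/(133878 - 2875) = 1/131003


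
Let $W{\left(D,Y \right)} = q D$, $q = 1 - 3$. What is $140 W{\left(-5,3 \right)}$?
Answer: $1400$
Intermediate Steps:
$q = -2$ ($q = 1 - 3 = -2$)
$W{\left(D,Y \right)} = - 2 D$
$140 W{\left(-5,3 \right)} = 140 \left(\left(-2\right) \left(-5\right)\right) = 140 \cdot 10 = 1400$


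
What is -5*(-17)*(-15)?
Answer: -1275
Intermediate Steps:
-5*(-17)*(-15) = 85*(-15) = -1275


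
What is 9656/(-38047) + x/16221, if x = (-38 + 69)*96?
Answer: -14467368/205720129 ≈ -0.070325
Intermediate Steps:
x = 2976 (x = 31*96 = 2976)
9656/(-38047) + x/16221 = 9656/(-38047) + 2976/16221 = 9656*(-1/38047) + 2976*(1/16221) = -9656/38047 + 992/5407 = -14467368/205720129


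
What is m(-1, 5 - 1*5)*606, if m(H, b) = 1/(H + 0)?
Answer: -606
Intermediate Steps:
m(H, b) = 1/H
m(-1, 5 - 1*5)*606 = 606/(-1) = -1*606 = -606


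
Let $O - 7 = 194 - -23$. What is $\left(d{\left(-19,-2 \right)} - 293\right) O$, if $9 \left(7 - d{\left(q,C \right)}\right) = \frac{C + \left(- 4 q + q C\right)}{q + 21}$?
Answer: $- \frac{589120}{9} \approx -65458.0$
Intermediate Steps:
$O = 224$ ($O = 7 + \left(194 - -23\right) = 7 + \left(194 + 23\right) = 7 + 217 = 224$)
$d{\left(q,C \right)} = 7 - \frac{C - 4 q + C q}{9 \left(21 + q\right)}$ ($d{\left(q,C \right)} = 7 - \frac{\left(C + \left(- 4 q + q C\right)\right) \frac{1}{q + 21}}{9} = 7 - \frac{\left(C + \left(- 4 q + C q\right)\right) \frac{1}{21 + q}}{9} = 7 - \frac{\left(C - 4 q + C q\right) \frac{1}{21 + q}}{9} = 7 - \frac{\frac{1}{21 + q} \left(C - 4 q + C q\right)}{9} = 7 - \frac{C - 4 q + C q}{9 \left(21 + q\right)}$)
$\left(d{\left(-19,-2 \right)} - 293\right) O = \left(\frac{1323 - -2 + 67 \left(-19\right) - \left(-2\right) \left(-19\right)}{9 \left(21 - 19\right)} - 293\right) 224 = \left(\frac{1323 + 2 - 1273 - 38}{9 \cdot 2} - 293\right) 224 = \left(\frac{1}{9} \cdot \frac{1}{2} \cdot 14 - 293\right) 224 = \left(\frac{7}{9} - 293\right) 224 = \left(- \frac{2630}{9}\right) 224 = - \frac{589120}{9}$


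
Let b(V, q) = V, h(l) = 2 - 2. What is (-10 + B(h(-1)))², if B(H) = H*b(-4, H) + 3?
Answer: 49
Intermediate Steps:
h(l) = 0
B(H) = 3 - 4*H (B(H) = H*(-4) + 3 = -4*H + 3 = 3 - 4*H)
(-10 + B(h(-1)))² = (-10 + (3 - 4*0))² = (-10 + (3 + 0))² = (-10 + 3)² = (-7)² = 49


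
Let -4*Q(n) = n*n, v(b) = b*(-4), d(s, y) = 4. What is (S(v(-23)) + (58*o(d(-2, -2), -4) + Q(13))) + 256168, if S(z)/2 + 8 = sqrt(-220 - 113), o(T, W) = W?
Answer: 1023511/4 + 6*I*sqrt(37) ≈ 2.5588e+5 + 36.497*I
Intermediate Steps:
v(b) = -4*b
S(z) = -16 + 6*I*sqrt(37) (S(z) = -16 + 2*sqrt(-220 - 113) = -16 + 2*sqrt(-333) = -16 + 2*(3*I*sqrt(37)) = -16 + 6*I*sqrt(37))
Q(n) = -n**2/4 (Q(n) = -n*n/4 = -n**2/4)
(S(v(-23)) + (58*o(d(-2, -2), -4) + Q(13))) + 256168 = ((-16 + 6*I*sqrt(37)) + (58*(-4) - 1/4*13**2)) + 256168 = ((-16 + 6*I*sqrt(37)) + (-232 - 1/4*169)) + 256168 = ((-16 + 6*I*sqrt(37)) + (-232 - 169/4)) + 256168 = ((-16 + 6*I*sqrt(37)) - 1097/4) + 256168 = (-1161/4 + 6*I*sqrt(37)) + 256168 = 1023511/4 + 6*I*sqrt(37)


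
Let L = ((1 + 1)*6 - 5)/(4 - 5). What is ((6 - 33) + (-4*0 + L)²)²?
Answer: 484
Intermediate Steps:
L = -7 (L = (2*6 - 5)/(-1) = (12 - 5)*(-1) = 7*(-1) = -7)
((6 - 33) + (-4*0 + L)²)² = ((6 - 33) + (-4*0 - 7)²)² = (-27 + (0 - 7)²)² = (-27 + (-7)²)² = (-27 + 49)² = 22² = 484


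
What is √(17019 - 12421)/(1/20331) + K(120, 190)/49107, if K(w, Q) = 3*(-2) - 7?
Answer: -13/49107 + 223641*√38 ≈ 1.3786e+6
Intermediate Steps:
K(w, Q) = -13 (K(w, Q) = -6 - 7 = -13)
√(17019 - 12421)/(1/20331) + K(120, 190)/49107 = √(17019 - 12421)/(1/20331) - 13/49107 = √4598/(1/20331) - 13*1/49107 = (11*√38)*20331 - 13/49107 = 223641*√38 - 13/49107 = -13/49107 + 223641*√38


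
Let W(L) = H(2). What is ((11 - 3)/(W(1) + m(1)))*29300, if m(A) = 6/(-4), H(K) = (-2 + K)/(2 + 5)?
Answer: -468800/3 ≈ -1.5627e+5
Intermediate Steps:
H(K) = -2/7 + K/7 (H(K) = (-2 + K)/7 = (-2 + K)*(⅐) = -2/7 + K/7)
m(A) = -3/2 (m(A) = 6*(-¼) = -3/2)
W(L) = 0 (W(L) = -2/7 + (⅐)*2 = -2/7 + 2/7 = 0)
((11 - 3)/(W(1) + m(1)))*29300 = ((11 - 3)/(0 - 3/2))*29300 = (8/(-3/2))*29300 = (8*(-⅔))*29300 = -16/3*29300 = -468800/3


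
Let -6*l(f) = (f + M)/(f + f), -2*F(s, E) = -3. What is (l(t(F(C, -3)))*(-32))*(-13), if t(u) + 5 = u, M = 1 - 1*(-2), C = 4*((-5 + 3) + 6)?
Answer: -104/21 ≈ -4.9524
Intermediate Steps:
C = 16 (C = 4*(-2 + 6) = 4*4 = 16)
F(s, E) = 3/2 (F(s, E) = -1/2*(-3) = 3/2)
M = 3 (M = 1 + 2 = 3)
t(u) = -5 + u
l(f) = -(3 + f)/(12*f) (l(f) = -(f + 3)/(6*(f + f)) = -(3 + f)/(6*(2*f)) = -(3 + f)*1/(2*f)/6 = -(3 + f)/(12*f))
(l(t(F(C, -3)))*(-32))*(-13) = (((-3 - (-5 + 3/2))/(12*(-5 + 3/2)))*(-32))*(-13) = (((-3 - 1*(-7/2))/(12*(-7/2)))*(-32))*(-13) = (((1/12)*(-2/7)*(-3 + 7/2))*(-32))*(-13) = (((1/12)*(-2/7)*(1/2))*(-32))*(-13) = -1/84*(-32)*(-13) = (8/21)*(-13) = -104/21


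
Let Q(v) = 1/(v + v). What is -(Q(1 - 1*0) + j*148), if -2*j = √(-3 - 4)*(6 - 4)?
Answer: -½ + 148*I*√7 ≈ -0.5 + 391.57*I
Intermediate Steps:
j = -I*√7 (j = -√(-3 - 4)*(6 - 4)/2 = -√(-7)*2/2 = -I*√7*2/2 = -I*√7 ≈ -2.6458*I)
Q(v) = 1/(2*v)
-(Q(1 - 1*0) + j*148) = -(1/(2*(1 - 1*0)) - I*√7*148) = -(1/(2*(1 + 0)) - 148*I*√7) = -((½)/1 - 148*I*√7) = -((½)*1 - 148*I*√7) = -(½ - 148*I*√7) = -½ + 148*I*√7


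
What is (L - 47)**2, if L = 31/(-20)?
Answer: 942841/400 ≈ 2357.1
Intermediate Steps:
L = -31/20 (L = 31*(-1/20) = -31/20 ≈ -1.5500)
(L - 47)**2 = (-31/20 - 47)**2 = (-971/20)**2 = 942841/400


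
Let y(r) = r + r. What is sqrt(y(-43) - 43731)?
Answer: I*sqrt(43817) ≈ 209.33*I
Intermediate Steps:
y(r) = 2*r
sqrt(y(-43) - 43731) = sqrt(2*(-43) - 43731) = sqrt(-86 - 43731) = sqrt(-43817) = I*sqrt(43817)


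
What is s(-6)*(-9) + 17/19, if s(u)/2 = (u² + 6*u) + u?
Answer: 2069/19 ≈ 108.89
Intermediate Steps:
s(u) = 2*u² + 14*u (s(u) = 2*((u² + 6*u) + u) = 2*(u² + 7*u) = 2*u² + 14*u)
s(-6)*(-9) + 17/19 = (2*(-6)*(7 - 6))*(-9) + 17/19 = (2*(-6)*1)*(-9) + 17*(1/19) = -12*(-9) + 17/19 = 108 + 17/19 = 2069/19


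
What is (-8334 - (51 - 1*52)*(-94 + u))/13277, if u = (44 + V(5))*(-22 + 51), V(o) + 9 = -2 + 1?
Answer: -7442/13277 ≈ -0.56052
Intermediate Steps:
V(o) = -10 (V(o) = -9 + (-2 + 1) = -9 - 1 = -10)
u = 986 (u = (44 - 10)*(-22 + 51) = 34*29 = 986)
(-8334 - (51 - 1*52)*(-94 + u))/13277 = (-8334 - (51 - 1*52)*(-94 + 986))/13277 = (-8334 - (51 - 52)*892)*(1/13277) = (-8334 - (-1)*892)*(1/13277) = (-8334 - 1*(-892))*(1/13277) = (-8334 + 892)*(1/13277) = -7442*1/13277 = -7442/13277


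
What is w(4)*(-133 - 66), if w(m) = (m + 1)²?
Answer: -4975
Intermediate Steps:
w(m) = (1 + m)²
w(4)*(-133 - 66) = (1 + 4)²*(-133 - 66) = 5²*(-199) = 25*(-199) = -4975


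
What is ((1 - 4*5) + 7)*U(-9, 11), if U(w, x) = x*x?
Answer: -1452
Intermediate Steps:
U(w, x) = x²
((1 - 4*5) + 7)*U(-9, 11) = ((1 - 4*5) + 7)*11² = ((1 - 20) + 7)*121 = (-19 + 7)*121 = -12*121 = -1452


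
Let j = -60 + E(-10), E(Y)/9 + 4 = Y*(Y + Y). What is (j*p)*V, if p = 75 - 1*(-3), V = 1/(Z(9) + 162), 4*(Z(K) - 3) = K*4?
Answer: 22152/29 ≈ 763.86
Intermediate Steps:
Z(K) = 3 + K (Z(K) = 3 + (K*4)/4 = 3 + (4*K)/4 = 3 + K)
V = 1/174 (V = 1/((3 + 9) + 162) = 1/(12 + 162) = 1/174 ≈ 0.0057471)
E(Y) = -36 + 18*Y² (E(Y) = -36 + 9*(Y*(Y + Y)) = -36 + 9*(Y*(2*Y)) = -36 + 9*(2*Y²) = -36 + 18*Y²)
j = 1704 (j = -60 + (-36 + 18*(-10)²) = -60 + (-36 + 18*100) = -60 + (-36 + 1800) = -60 + 1764 = 1704)
p = 78 (p = 75 + 3 = 78)
(j*p)*V = (1704*78)*(1/174) = 132912*(1/174) = 22152/29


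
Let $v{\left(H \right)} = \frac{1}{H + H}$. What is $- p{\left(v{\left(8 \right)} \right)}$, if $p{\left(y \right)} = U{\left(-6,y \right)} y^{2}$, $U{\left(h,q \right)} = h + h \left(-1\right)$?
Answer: $0$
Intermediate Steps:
$U{\left(h,q \right)} = 0$ ($U{\left(h,q \right)} = h - h = 0$)
$v{\left(H \right)} = \frac{1}{2 H}$
$p{\left(y \right)} = 0$ ($p{\left(y \right)} = 0 y^{2} = 0$)
$- p{\left(v{\left(8 \right)} \right)} = \left(-1\right) 0 = 0$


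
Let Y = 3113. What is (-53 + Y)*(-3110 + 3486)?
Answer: 1150560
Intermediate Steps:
(-53 + Y)*(-3110 + 3486) = (-53 + 3113)*(-3110 + 3486) = 3060*376 = 1150560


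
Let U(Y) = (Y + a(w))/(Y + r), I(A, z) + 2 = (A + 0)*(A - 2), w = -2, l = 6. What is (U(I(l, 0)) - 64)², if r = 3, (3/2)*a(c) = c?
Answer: 22448644/5625 ≈ 3990.9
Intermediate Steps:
I(A, z) = -2 + A*(-2 + A) (I(A, z) = -2 + (A + 0)*(A - 2) = -2 + A*(-2 + A))
a(c) = 2*c/3
U(Y) = (-4/3 + Y)/(3 + Y) (U(Y) = (Y + (⅔)*(-2))/(Y + 3) = (Y - 4/3)/(3 + Y) = (-4/3 + Y)/(3 + Y))
(U(I(l, 0)) - 64)² = ((-4/3 + (-2 + 6² - 2*6))/(3 + (-2 + 6² - 2*6)) - 64)² = ((-4/3 + (-2 + 36 - 12))/(3 + (-2 + 36 - 12)) - 64)² = ((-4/3 + 22)/(3 + 22) - 64)² = ((62/3)/25 - 64)² = ((1/25)*(62/3) - 64)² = (62/75 - 64)² = (-4738/75)² = 22448644/5625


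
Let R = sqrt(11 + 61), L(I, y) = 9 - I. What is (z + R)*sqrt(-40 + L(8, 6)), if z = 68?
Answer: I*sqrt(39)*(68 + 6*sqrt(2)) ≈ 477.65*I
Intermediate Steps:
R = 6*sqrt(2) (R = sqrt(72) = 6*sqrt(2) ≈ 8.4853)
(z + R)*sqrt(-40 + L(8, 6)) = (68 + 6*sqrt(2))*sqrt(-40 + (9 - 1*8)) = (68 + 6*sqrt(2))*sqrt(-40 + (9 - 8)) = (68 + 6*sqrt(2))*sqrt(-40 + 1) = (68 + 6*sqrt(2))*sqrt(-39) = (68 + 6*sqrt(2))*(I*sqrt(39)) = I*sqrt(39)*(68 + 6*sqrt(2))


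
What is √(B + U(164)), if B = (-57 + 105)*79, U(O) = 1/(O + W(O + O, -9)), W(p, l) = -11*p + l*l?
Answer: 7*√875237565/3363 ≈ 61.579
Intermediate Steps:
W(p, l) = l² - 11*p (W(p, l) = -11*p + l² = l² - 11*p)
U(O) = 1/(81 - 21*O) (U(O) = 1/(O + ((-9)² - 11*(O + O))) = 1/(O + (81 - 22*O)) = 1/(81 - 21*O))
B = 3792 (B = 48*79 = 3792)
√(B + U(164)) = √(3792 + 1/(3*(27 - 7*164))) = √(3792 + 1/(3*(27 - 1148))) = √(3792 + (⅓)/(-1121)) = √(3792 + (⅓)*(-1/1121)) = √(3792 - 1/3363) = √(12752495/3363) = 7*√875237565/3363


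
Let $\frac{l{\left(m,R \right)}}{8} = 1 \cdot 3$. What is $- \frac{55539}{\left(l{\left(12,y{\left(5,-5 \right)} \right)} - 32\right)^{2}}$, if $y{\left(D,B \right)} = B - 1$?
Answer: $- \frac{55539}{64} \approx -867.8$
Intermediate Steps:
$y{\left(D,B \right)} = -1 + B$
$l{\left(m,R \right)} = 24$ ($l{\left(m,R \right)} = 8 \cdot 1 \cdot 3 = 8 \cdot 3 = 24$)
$- \frac{55539}{\left(l{\left(12,y{\left(5,-5 \right)} \right)} - 32\right)^{2}} = - \frac{55539}{\left(24 - 32\right)^{2}} = - \frac{55539}{\left(-8\right)^{2}} = - \frac{55539}{64}$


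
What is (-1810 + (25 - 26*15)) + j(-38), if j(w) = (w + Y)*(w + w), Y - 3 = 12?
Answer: -427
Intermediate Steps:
Y = 15 (Y = 3 + 12 = 15)
j(w) = 2*w*(15 + w) (j(w) = (w + 15)*(w + w) = (15 + w)*(2*w) = 2*w*(15 + w))
(-1810 + (25 - 26*15)) + j(-38) = (-1810 + (25 - 26*15)) + 2*(-38)*(15 - 38) = (-1810 + (25 - 390)) + 2*(-38)*(-23) = (-1810 - 365) + 1748 = -2175 + 1748 = -427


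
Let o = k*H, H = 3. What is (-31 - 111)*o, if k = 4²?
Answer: -6816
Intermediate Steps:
k = 16
o = 48 (o = 16*3 = 48)
(-31 - 111)*o = (-31 - 111)*48 = -142*48 = -6816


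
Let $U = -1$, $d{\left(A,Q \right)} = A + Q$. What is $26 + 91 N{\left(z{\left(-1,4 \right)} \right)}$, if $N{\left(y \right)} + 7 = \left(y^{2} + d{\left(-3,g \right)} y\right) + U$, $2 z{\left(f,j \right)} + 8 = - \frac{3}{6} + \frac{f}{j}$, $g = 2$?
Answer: $\frac{92027}{64} \approx 1437.9$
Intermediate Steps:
$z{\left(f,j \right)} = - \frac{17}{4} + \frac{f}{2 j}$ ($z{\left(f,j \right)} = -4 + \frac{- \frac{3}{6} + \frac{f}{j}}{2} = -4 + \frac{\left(-3\right) \frac{1}{6} + \frac{f}{j}}{2} = -4 + \frac{- \frac{1}{2} + \frac{f}{j}}{2} = -4 + \left(- \frac{1}{4} + \frac{f}{2 j}\right) = - \frac{17}{4} + \frac{f}{2 j}$)
$N{\left(y \right)} = -8 + y^{2} - y$ ($N{\left(y \right)} = -7 - \left(1 - y^{2} - \left(-3 + 2\right) y\right) = -7 - \left(1 + y - y^{2}\right) = -8 + y^{2} - y$)
$26 + 91 N{\left(z{\left(-1,4 \right)} \right)} = 26 + 91 \left(-8 + \left(- \frac{17}{4} + \frac{1}{2} \left(-1\right) \frac{1}{4}\right)^{2} - \left(- \frac{17}{4} + \frac{1}{2} \left(-1\right) \frac{1}{4}\right)\right) = 26 + 91 \left(-8 + \left(- \frac{17}{4} - \frac{1}{8}\right)^{2} - \left(- \frac{17}{4} - \frac{1}{8}\right)\right) = 26 + 91 \left(-8 + \left(- \frac{35}{8}\right)^{2} - - \frac{35}{8}\right) = 26 + 91 \left(-8 + \frac{1225}{64} + \frac{35}{8}\right) = 26 + 91 \cdot \frac{993}{64} = 26 + \frac{90363}{64} = \frac{92027}{64}$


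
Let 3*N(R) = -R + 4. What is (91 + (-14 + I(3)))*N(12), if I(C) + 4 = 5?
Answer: -208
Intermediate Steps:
N(R) = 4/3 - R/3 (N(R) = (-R + 4)/3 = (4 - R)/3 = 4/3 - R/3)
I(C) = 1 (I(C) = -4 + 5 = 1)
(91 + (-14 + I(3)))*N(12) = (91 + (-14 + 1))*(4/3 - ⅓*12) = (91 - 13)*(4/3 - 4) = 78*(-8/3) = -208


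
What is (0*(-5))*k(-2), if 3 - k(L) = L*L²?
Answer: 0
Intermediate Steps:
k(L) = 3 - L³ (k(L) = 3 - L*L² = 3 - L³)
(0*(-5))*k(-2) = (0*(-5))*(3 - 1*(-2)³) = 0*(3 - 1*(-8)) = 0*(3 + 8) = 0*11 = 0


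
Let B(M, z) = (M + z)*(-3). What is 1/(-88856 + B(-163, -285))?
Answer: -1/87512 ≈ -1.1427e-5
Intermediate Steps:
B(M, z) = -3*M - 3*z
1/(-88856 + B(-163, -285)) = 1/(-88856 + (-3*(-163) - 3*(-285))) = 1/(-88856 + (489 + 855)) = 1/(-88856 + 1344) = 1/(-87512) = -1/87512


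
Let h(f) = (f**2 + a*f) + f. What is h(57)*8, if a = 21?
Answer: 36024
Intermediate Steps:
h(f) = f**2 + 22*f (h(f) = (f**2 + 21*f) + f = f**2 + 22*f)
h(57)*8 = (57*(22 + 57))*8 = (57*79)*8 = 4503*8 = 36024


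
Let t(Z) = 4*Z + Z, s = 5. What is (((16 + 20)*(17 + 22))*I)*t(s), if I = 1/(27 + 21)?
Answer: 2925/4 ≈ 731.25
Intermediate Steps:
t(Z) = 5*Z
I = 1/48 ≈ 0.020833
(((16 + 20)*(17 + 22))*I)*t(s) = (((16 + 20)*(17 + 22))*(1/48))*(5*5) = ((36*39)*(1/48))*25 = (1404*(1/48))*25 = (117/4)*25 = 2925/4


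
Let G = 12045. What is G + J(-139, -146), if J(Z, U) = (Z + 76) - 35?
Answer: 11947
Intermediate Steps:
J(Z, U) = 41 + Z (J(Z, U) = (76 + Z) - 35 = 41 + Z)
G + J(-139, -146) = 12045 + (41 - 139) = 12045 - 98 = 11947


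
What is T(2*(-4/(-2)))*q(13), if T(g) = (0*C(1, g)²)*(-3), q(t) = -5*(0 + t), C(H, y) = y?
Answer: 0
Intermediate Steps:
q(t) = -5*t
T(g) = 0 (T(g) = (0*g²)*(-3) = 0*(-3) = 0)
T(2*(-4/(-2)))*q(13) = 0*(-5*13) = 0*(-65) = 0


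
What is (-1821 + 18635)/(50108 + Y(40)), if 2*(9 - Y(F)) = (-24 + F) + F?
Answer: 16814/50089 ≈ 0.33568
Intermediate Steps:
Y(F) = 21 - F (Y(F) = 9 - ((-24 + F) + F)/2 = 9 - (-24 + 2*F)/2 = 9 + (12 - F) = 21 - F)
(-1821 + 18635)/(50108 + Y(40)) = (-1821 + 18635)/(50108 + (21 - 1*40)) = 16814/(50108 + (21 - 40)) = 16814/(50108 - 19) = 16814/50089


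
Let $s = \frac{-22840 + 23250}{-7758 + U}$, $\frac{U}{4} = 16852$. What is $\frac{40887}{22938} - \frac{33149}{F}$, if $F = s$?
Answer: $- \frac{1511871961321}{313486} \approx -4.8228 \cdot 10^{6}$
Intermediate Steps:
$U = 67408$ ($U = 4 \cdot 16852 = 67408$)
$s = \frac{41}{5965}$ ($s = \frac{-22840 + 23250}{-7758 + 67408} = \frac{410}{59650} = 410 \cdot \frac{1}{59650} = \frac{41}{5965} \approx 0.0068734$)
$F = \frac{41}{5965} \approx 0.0068734$
$\frac{40887}{22938} - \frac{33149}{F} = \frac{40887}{22938} - \frac{33149}{\frac{41}{5965}} = 40887 \cdot \frac{1}{22938} - \frac{197733785}{41} = \frac{13629}{7646} - \frac{197733785}{41} = - \frac{1511871961321}{313486}$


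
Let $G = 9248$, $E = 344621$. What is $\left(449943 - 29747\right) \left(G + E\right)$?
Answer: $148694338324$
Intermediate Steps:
$\left(449943 - 29747\right) \left(G + E\right) = \left(449943 - 29747\right) \left(9248 + 344621\right) = 420196 \cdot 353869 = 148694338324$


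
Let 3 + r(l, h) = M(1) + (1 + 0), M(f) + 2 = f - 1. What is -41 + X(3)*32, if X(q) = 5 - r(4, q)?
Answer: 247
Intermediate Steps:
M(f) = -3 + f (M(f) = -2 + (f - 1) = -2 + (-1 + f) = -3 + f)
r(l, h) = -4 (r(l, h) = -3 + ((-3 + 1) + (1 + 0)) = -3 + (-2 + 1) = -3 - 1 = -4)
X(q) = 9 (X(q) = 5 - 1*(-4) = 5 + 4 = 9)
-41 + X(3)*32 = -41 + 9*32 = -41 + 288 = 247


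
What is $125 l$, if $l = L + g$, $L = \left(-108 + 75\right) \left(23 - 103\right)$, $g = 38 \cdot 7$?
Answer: $363250$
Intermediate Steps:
$g = 266$
$L = 2640$ ($L = \left(-33\right) \left(-80\right) = 2640$)
$l = 2906$ ($l = 2640 + 266 = 2906$)
$125 l = 125 \cdot 2906 = 363250$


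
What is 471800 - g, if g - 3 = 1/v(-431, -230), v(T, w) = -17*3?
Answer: 24061648/51 ≈ 4.7180e+5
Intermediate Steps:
v(T, w) = -51
g = 152/51 (g = 3 + 1/(-51) = 3 - 1/51 = 152/51 ≈ 2.9804)
471800 - g = 471800 - 1*152/51 = 471800 - 152/51 = 24061648/51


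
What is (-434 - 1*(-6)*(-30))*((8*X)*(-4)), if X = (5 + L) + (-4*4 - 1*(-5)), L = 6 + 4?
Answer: 78592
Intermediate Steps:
L = 10
X = 4 (X = (5 + 10) + (-4*4 - 1*(-5)) = 15 + (-16 + 5) = 15 - 11 = 4)
(-434 - 1*(-6)*(-30))*((8*X)*(-4)) = (-434 - 1*(-6)*(-30))*((8*4)*(-4)) = (-434 + 6*(-30))*(32*(-4)) = (-434 - 180)*(-128) = -614*(-128) = 78592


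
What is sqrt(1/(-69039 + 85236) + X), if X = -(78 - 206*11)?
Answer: sqrt(574006082289)/16197 ≈ 46.776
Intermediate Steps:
X = 2188 (X = -(78 - 2266) = -1*(-2188) = 2188)
sqrt(1/(-69039 + 85236) + X) = sqrt(1/(-69039 + 85236) + 2188) = sqrt(1/16197 + 2188) = sqrt(35439037/16197) = sqrt(574006082289)/16197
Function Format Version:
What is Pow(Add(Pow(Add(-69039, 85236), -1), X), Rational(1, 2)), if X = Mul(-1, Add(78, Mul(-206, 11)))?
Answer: Mul(Rational(1, 16197), Pow(574006082289, Rational(1, 2))) ≈ 46.776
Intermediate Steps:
X = 2188 (X = Mul(-1, Add(78, -2266)) = Mul(-1, -2188) = 2188)
Pow(Add(Pow(Add(-69039, 85236), -1), X), Rational(1, 2)) = Pow(Add(Pow(Add(-69039, 85236), -1), 2188), Rational(1, 2)) = Pow(Add(Pow(16197, -1), 2188), Rational(1, 2)) = Pow(Add(Rational(1, 16197), 2188), Rational(1, 2)) = Pow(Rational(35439037, 16197), Rational(1, 2)) = Mul(Rational(1, 16197), Pow(574006082289, Rational(1, 2)))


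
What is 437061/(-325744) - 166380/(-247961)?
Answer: -54176795901/80771807984 ≈ -0.67074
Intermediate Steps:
437061/(-325744) - 166380/(-247961) = 437061*(-1/325744) - 166380*(-1/247961) = -437061/325744 + 166380/247961 = -54176795901/80771807984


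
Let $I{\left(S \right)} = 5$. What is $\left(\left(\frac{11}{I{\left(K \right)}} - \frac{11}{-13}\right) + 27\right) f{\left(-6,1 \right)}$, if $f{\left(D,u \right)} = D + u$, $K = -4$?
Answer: $- \frac{1953}{13} \approx -150.23$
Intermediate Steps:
$\left(\left(\frac{11}{I{\left(K \right)}} - \frac{11}{-13}\right) + 27\right) f{\left(-6,1 \right)} = \left(\left(\frac{11}{5} - \frac{11}{-13}\right) + 27\right) \left(-6 + 1\right) = \left(\left(11 \cdot \frac{1}{5} - - \frac{11}{13}\right) + 27\right) \left(-5\right) = \left(\left(\frac{11}{5} + \frac{11}{13}\right) + 27\right) \left(-5\right) = \left(\frac{198}{65} + 27\right) \left(-5\right) = \frac{1953}{65} \left(-5\right) = - \frac{1953}{13}$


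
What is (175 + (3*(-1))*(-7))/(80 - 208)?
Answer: -49/32 ≈ -1.5313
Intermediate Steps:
(175 + (3*(-1))*(-7))/(80 - 208) = (175 - 3*(-7))/(-128) = -(175 + 21)/128 = -1/128*196 = -49/32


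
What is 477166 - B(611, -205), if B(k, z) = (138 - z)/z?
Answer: 97819373/205 ≈ 4.7717e+5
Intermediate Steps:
B(k, z) = (138 - z)/z
477166 - B(611, -205) = 477166 - (138 - 1*(-205))/(-205) = 477166 - (-1)*(138 + 205)/205 = 477166 - (-1)*343/205 = 477166 - 1*(-343/205) = 477166 + 343/205 = 97819373/205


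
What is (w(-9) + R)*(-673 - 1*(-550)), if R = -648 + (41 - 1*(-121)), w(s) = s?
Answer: 60885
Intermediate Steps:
R = -486 (R = -648 + (41 + 121) = -648 + 162 = -486)
(w(-9) + R)*(-673 - 1*(-550)) = (-9 - 486)*(-673 - 1*(-550)) = -495*(-673 + 550) = -495*(-123) = 60885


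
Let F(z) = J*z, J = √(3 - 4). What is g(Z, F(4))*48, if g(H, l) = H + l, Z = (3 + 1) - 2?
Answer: 96 + 192*I ≈ 96.0 + 192.0*I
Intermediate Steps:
J = I (J = √(-1) = I ≈ 1.0*I)
Z = 2 (Z = 4 - 2 = 2)
F(z) = I*z
g(Z, F(4))*48 = (2 + I*4)*48 = (2 + 4*I)*48 = 96 + 192*I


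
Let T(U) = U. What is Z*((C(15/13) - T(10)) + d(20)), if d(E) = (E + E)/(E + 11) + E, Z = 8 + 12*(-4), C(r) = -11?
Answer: -360/31 ≈ -11.613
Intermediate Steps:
Z = -40 (Z = 8 - 48 = -40)
d(E) = E + 2*E/(11 + E) (d(E) = (2*E)/(11 + E) + E = 2*E/(11 + E) + E = E + 2*E/(11 + E))
Z*((C(15/13) - T(10)) + d(20)) = -40*((-11 - 1*10) + 20*(13 + 20)/(11 + 20)) = -40*((-11 - 10) + 20*33/31) = -40*(-21 + 20*(1/31)*33) = -40*(-21 + 660/31) = -40*9/31 = -360/31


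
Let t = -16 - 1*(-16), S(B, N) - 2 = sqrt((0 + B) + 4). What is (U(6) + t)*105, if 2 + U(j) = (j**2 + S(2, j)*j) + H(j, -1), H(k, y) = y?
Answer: 4725 + 630*sqrt(6) ≈ 6268.2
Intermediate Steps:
S(B, N) = 2 + sqrt(4 + B) (S(B, N) = 2 + sqrt((0 + B) + 4) = 2 + sqrt(B + 4) = 2 + sqrt(4 + B))
t = 0 (t = -16 + 16 = 0)
U(j) = -3 + j**2 + j*(2 + sqrt(6)) (U(j) = -2 + ((j**2 + (2 + sqrt(4 + 2))*j) - 1) = -2 + ((j**2 + (2 + sqrt(6))*j) - 1) = -2 + ((j**2 + j*(2 + sqrt(6))) - 1) = -2 + (-1 + j**2 + j*(2 + sqrt(6))) = -3 + j**2 + j*(2 + sqrt(6)))
(U(6) + t)*105 = ((-3 + 6**2 + 6*(2 + sqrt(6))) + 0)*105 = ((-3 + 36 + (12 + 6*sqrt(6))) + 0)*105 = ((45 + 6*sqrt(6)) + 0)*105 = (45 + 6*sqrt(6))*105 = 4725 + 630*sqrt(6)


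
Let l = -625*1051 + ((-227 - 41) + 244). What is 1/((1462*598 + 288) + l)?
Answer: 1/217665 ≈ 4.5942e-6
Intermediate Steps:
l = -656899 (l = -656875 + (-268 + 244) = -656875 - 24 = -656899)
1/((1462*598 + 288) + l) = 1/((1462*598 + 288) - 656899) = 1/((874276 + 288) - 656899) = 1/(874564 - 656899) = 1/217665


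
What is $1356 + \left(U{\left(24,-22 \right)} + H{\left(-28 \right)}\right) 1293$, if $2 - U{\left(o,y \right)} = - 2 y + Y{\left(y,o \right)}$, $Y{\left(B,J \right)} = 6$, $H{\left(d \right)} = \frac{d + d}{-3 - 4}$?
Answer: $-50364$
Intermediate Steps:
$H{\left(d \right)} = - \frac{2 d}{7}$ ($H{\left(d \right)} = \frac{2 d}{-7} = 2 d \left(- \frac{1}{7}\right) = - \frac{2 d}{7}$)
$U{\left(o,y \right)} = -4 + 2 y$ ($U{\left(o,y \right)} = 2 - \left(- 2 y + 6\right) = 2 - \left(6 - 2 y\right) = 2 + \left(-6 + 2 y\right) = -4 + 2 y$)
$1356 + \left(U{\left(24,-22 \right)} + H{\left(-28 \right)}\right) 1293 = 1356 + \left(\left(-4 + 2 \left(-22\right)\right) - -8\right) 1293 = 1356 + \left(\left(-4 - 44\right) + 8\right) 1293 = 1356 + \left(-48 + 8\right) 1293 = 1356 - 51720 = -50364$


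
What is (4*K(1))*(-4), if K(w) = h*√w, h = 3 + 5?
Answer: -128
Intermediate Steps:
h = 8
K(w) = 8*√w
(4*K(1))*(-4) = (4*(8*√1))*(-4) = (4*(8*1))*(-4) = (4*8)*(-4) = 32*(-4) = -128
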